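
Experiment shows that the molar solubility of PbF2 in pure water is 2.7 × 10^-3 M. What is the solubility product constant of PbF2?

7.9e-8

PbF2(s) <=> Pb^2+(aq) + 2 F^-(aq)
Let s = molar solubility. Then [Pb^2+] = s and [F^-] = 2s.
Ksp = [Pb^2+][F^-]^2
So Ksp = s × (2s)^2 = 4s^3
Ksp = 4 × (2.7 × 10^-3)^3 = 7.9 × 10^-8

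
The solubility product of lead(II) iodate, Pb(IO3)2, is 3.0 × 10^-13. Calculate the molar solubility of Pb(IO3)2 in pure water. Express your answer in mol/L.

4.2e-5 M

Pb(IO3)2(s) ⇌ Pb^2+ + 2 IO3^-
Ksp = [Pb^2+][IO3^-]^2
With molar solubility s: [Pb^2+] = s, [IO3^-] = 2s.
So Ksp = s × (2s)^2 = 4s^3
Solving, s = (3.0 × 10^-13/4)^(1/3) = 4.2 x 10^-5 M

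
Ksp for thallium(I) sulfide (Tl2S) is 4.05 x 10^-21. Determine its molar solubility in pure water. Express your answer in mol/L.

s = 1.00e-7 M

Tl2S(s) ⇌ 2 Tl^+(aq) + S^2-(aq)
Ksp = [Tl^+]^2[S^2-]
Let s = molar solubility. Then [Tl^+] = 2s and [S^2-] = s.
Substituting: Ksp = (2s)^2s = 4s^3
s^3 = 4.05 x 10^-21 / 4, so s = 1.00 × 10^-7 M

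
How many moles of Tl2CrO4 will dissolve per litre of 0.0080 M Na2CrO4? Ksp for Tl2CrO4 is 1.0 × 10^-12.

s = 5.6 x 10^-6 M

Tl2CrO4(s) <=> 2 Tl^+(aq) + CrO4^2-(aq)
Ksp = [Tl^+]^2[CrO4^2-]
Let s = moles of Tl2CrO4 that dissolve per litre. [Tl^+] = 2s, [CrO4^2-] = 0.0080 + s ≈ 0.0080 (since CrO4^2- from Na2CrO4 dominates).
Ksp ≈ (2s)^2 × 0.0080
s = 5.6 × 10^-6 M
Check: s = 5.6 x 10^-6 ≪ 0.0080, so the approximation is valid.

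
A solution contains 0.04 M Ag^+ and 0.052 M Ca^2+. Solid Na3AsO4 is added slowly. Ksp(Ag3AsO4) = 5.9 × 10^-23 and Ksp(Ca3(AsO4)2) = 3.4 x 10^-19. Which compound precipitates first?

Ag3AsO4

Precipitation of each salt starts when its ion product equals its Ksp.
For Ag3AsO4: 5.9 × 10^-23 = (0.04)^3 × [AsO4^3-]  ⇒  [AsO4^3-] = 9.2 × 10^-19 M.
For Ca3(AsO4)2: 3.4 x 10^-19 = (0.052)^3 × [AsO4^3-]^2  ⇒  [AsO4^3-] = 4.9 × 10^-8 M.
The salt with the lower threshold [AsO4^3-] precipitates first: Ag3AsO4.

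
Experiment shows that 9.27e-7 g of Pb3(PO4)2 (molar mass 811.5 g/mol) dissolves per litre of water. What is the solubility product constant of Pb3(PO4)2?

Ksp ≈ 2.10e-43

Molar solubility s = (9.27 x 10^-7 g/L) / (811.5 g/mol) = 1.142 x 10^-9 M.
Pb3(PO4)2(s) <=> 3 Pb^2+(aq) + 2 PO4^3-(aq)
For each mole of Pb3(PO4)2 that dissolves: [Pb^2+] = 3s, [PO4^3-] = 2s.
Ksp = [Pb^2+]^3[PO4^3-]^2
Ksp = (3s)^3(2s)^2 = 108s^5
Ksp = 108 × (1.142 × 10^-9)^5 = 2.10 × 10^-43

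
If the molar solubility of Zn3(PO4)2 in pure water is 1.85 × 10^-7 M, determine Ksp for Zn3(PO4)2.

Zn3(PO4)2(s) <=> 3 Zn^2+ + 2 PO4^3-
Let s = molar solubility. Then [Zn^2+] = 3s and [PO4^3-] = 2s.
Ksp = [Zn^2+]^3[PO4^3-]^2
Substituting: Ksp = (3s)^3(2s)^2 = 108s^5
Ksp = 108 × (1.85 × 10^-7)^5 = 2.34 x 10^-32

2.34 × 10^-32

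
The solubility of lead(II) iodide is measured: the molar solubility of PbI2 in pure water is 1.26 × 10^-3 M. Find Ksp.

PbI2(s) <=> Pb^2+(aq) + 2 I^-(aq)
For each mole of PbI2 that dissolves: [Pb^2+] = s, [I^-] = 2s.
Ksp = [Pb^2+][I^-]^2
Substituting: Ksp = s(2s)^2 = 4s^3
With s = 1.26 × 10^-3: Ksp = 8.00 x 10^-9

8.00 × 10^-9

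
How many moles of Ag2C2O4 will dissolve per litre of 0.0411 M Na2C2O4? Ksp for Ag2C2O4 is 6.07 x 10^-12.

Ag2C2O4(s) ⇌ 2 Ag^+(aq) + C2O4^2-(aq)
Ksp = [Ag^+]^2[C2O4^2-]
If s mol/L dissolves here, [Ag^+] = 2s, [C2O4^2-] = 0.0411 + s ≈ 0.0411 (Ksp is small, so little additional dissolves).
Ksp ≈ (2s)^2 × 0.0411
s = 6.08 x 10^-6 M
Check: s = 6.1 x 10^-6 ≪ 0.0411, so the approximation is valid.

s = 6.08 x 10^-6 M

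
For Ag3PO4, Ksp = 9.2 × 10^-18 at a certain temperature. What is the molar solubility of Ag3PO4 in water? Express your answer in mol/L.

Ag3PO4(s) ⇌ 3 Ag^+ + PO4^3-
Ksp = [Ag^+]^3[PO4^3-]
Let s = molar solubility. Then [Ag^+] = 3s and [PO4^3-] = s.
Ksp = (3s)^3s = 27s^4
s = (9.2 × 10^-18 / 27)^(1/4) = 2.4 × 10^-5 M

s ≈ 2.4 × 10^-5 M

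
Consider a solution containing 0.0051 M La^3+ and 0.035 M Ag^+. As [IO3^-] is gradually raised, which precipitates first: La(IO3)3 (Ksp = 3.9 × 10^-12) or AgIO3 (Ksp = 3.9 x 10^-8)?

AgIO3

Precipitation of each salt starts when its ion product equals its Ksp.
For La(IO3)3: 3.9 × 10^-12 = 0.0051 × [IO3^-]^3  ⇒  [IO3^-] = 9.1 × 10^-4 M.
For AgIO3: 3.9 x 10^-8 = 0.035 × [IO3^-]  ⇒  [IO3^-] = 1.1 × 10^-6 M.
The salt with the lower threshold [IO3^-] precipitates first: AgIO3.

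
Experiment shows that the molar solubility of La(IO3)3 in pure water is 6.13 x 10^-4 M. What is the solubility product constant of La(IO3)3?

Ksp ≈ 3.81 x 10^-12

La(IO3)3(s) ⇌ La^3+ + 3 IO3^-
If s mol/L of La(IO3)3 dissolves, [La^3+] = s and [IO3^-] = 3s.
Ksp = [La^3+][IO3^-]^3
So Ksp = s × (3s)^3 = 27s^4
Ksp = 27 × (6.13 x 10^-4)^4 = 3.81 x 10^-12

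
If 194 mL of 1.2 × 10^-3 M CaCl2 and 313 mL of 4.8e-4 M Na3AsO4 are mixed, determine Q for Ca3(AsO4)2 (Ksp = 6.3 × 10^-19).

Q ≈ 8.5 × 10^-18

Total volume = 194 + 313 = 507 mL.
[Ca^2+] = 1.2 × 10^-3 × (194/507) = 4.59 × 10^-4 M
[AsO4^3-] = 4.8 × 10^-4 × (313/507) = 2.96 × 10^-4 M
Ca3(AsO4)2(s) ⇌ 3 Ca^2+ + 2 AsO4^3-, so Q = [Ca^2+]^3[AsO4^3-]^2
Q = (4.59 × 10^-4)^3(2.96 × 10^-4)^2 = 8.5 × 10^-18
Q > Ksp, so Ca3(AsO4)2 will precipitate.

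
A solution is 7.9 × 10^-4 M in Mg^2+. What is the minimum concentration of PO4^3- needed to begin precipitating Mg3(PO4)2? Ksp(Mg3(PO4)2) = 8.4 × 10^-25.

[PO4^3-] = 4.1e-8 M

Mg3(PO4)2(s) ⇌ 3 Mg^2+(aq) + 2 PO4^3-(aq)
Ksp = [Mg^2+]^3[PO4^3-]^2
Precipitation begins when Q = Ksp. With [Mg^2+] = 7.9 × 10^-4 M:
8.4 × 10^-25 = (7.9 × 10^-4)^3 × [PO4^3-]^2
[PO4^3-] = (8.4 × 10^-25 / 4.93 x 10^-10)^(1/2) = 4.1 × 10^-8 M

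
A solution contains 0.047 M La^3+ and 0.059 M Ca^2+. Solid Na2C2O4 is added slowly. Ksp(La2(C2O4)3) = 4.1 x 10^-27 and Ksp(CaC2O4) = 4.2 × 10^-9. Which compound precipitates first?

La2(C2O4)3

Each salt begins to precipitate when Q = Ksp, i.e. when [C2O4^2-] reaches its threshold.
For La2(C2O4)3: 4.1 x 10^-27 = (0.047)^2 × [C2O4^2-]^3  ⇒  [C2O4^2-] = 1.2 x 10^-8 M.
For CaC2O4: 4.2 × 10^-9 = 0.059 × [C2O4^2-]  ⇒  [C2O4^2-] = 7.1 x 10^-8 M.
The salt with the lower threshold [C2O4^2-] precipitates first: La2(C2O4)3.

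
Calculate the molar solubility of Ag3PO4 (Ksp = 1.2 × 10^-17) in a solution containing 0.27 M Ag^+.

6.1 x 10^-16 M

Ag3PO4(s) <=> 3 Ag^+ + PO4^3-
Ksp = [Ag^+]^3[PO4^3-]
Let s = moles of Ag3PO4 that dissolve per litre. [Ag^+] = 0.27 + 3s ≈ 0.27, [PO4^3-] = s (since the Ag^+ already present dominates).
Ksp ≈ (0.27)^3 × s
s = 6.1 × 10^-16 M
Check: 3s = 1.8 x 10^-15 ≪ 0.27, so the approximation is valid.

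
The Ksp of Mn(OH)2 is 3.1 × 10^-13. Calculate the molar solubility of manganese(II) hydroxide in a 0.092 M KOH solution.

3.7 × 10^-11 M

Mn(OH)2(s) <=> Mn^2+(aq) + 2 OH^-(aq)
Ksp = [Mn^2+][OH^-]^2
Let s be the molar solubility in this solution. [Mn^2+] = s, [OH^-] = 0.092 + 2s ≈ 0.092 (Ksp is small, so little additional dissolves).
Ksp ≈ s × (0.092)^2
s = 3.7 × 10^-11 M
Check: 2s = 7.3 × 10^-11 ≪ 0.092, so the approximation is valid.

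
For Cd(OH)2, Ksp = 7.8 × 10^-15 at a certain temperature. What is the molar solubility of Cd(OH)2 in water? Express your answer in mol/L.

Cd(OH)2(s) ⇌ Cd^2+ + 2 OH^-
Ksp = [Cd^2+][OH^-]^2
For each mole of Cd(OH)2 that dissolves: [Cd^2+] = s, [OH^-] = 2s.
Substituting: Ksp = s(2s)^2 = 4s^3
s^3 = 7.8 × 10^-15 / 4, so s = 1.2 x 10^-5 M

1.2e-5 M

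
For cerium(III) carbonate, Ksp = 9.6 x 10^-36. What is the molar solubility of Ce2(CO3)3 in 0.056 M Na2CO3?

Ce2(CO3)3(s) ⇌ 2 Ce^3+ + 3 CO3^2-
Ksp = [Ce^3+]^2[CO3^2-]^3
If s mol/L dissolves here, [Ce^3+] = 2s, [CO3^2-] = 0.056 + 3s ≈ 0.056 (since CO3^2- from Na2CO3 dominates).
Ksp ≈ (2s)^2 × (0.056)^3
s = 1.2 x 10^-16 M
Check: 3s = 3.5 x 10^-16 ≪ 0.056, so the approximation is valid.

1.2 × 10^-16 M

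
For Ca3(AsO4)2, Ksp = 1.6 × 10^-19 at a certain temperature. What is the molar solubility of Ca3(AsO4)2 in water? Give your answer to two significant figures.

Ca3(AsO4)2(s) ⇌ 3 Ca^2+(aq) + 2 AsO4^3-(aq)
Ksp = [Ca^2+]^3[AsO4^3-]^2
If s mol/L of Ca3(AsO4)2 dissolves, [Ca^2+] = 3s and [AsO4^3-] = 2s.
Substituting: Ksp = (3s)^3(2s)^2 = 108s^5
Solving, s = (1.6 × 10^-19/108)^(1/5) = 6.8 x 10^-5 M

s ≈ 6.8e-5 M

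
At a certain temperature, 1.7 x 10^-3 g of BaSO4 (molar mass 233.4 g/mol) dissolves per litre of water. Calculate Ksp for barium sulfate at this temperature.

Molar solubility s = (1.7 x 10^-3 g/L) / (233.4 g/mol) = 7.28 x 10^-6 M.
BaSO4(s) ⇌ Ba^2+ + SO4^2-
With molar solubility s: [Ba^2+] = s, [SO4^2-] = s.
Ksp = [Ba^2+][SO4^2-]
Ksp = s^2
With s = 7.28 x 10^-6: Ksp = 5.3 × 10^-11

Ksp ≈ 5.3e-11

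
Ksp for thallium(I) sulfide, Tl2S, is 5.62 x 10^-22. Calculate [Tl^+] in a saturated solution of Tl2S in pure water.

Tl2S(s) <=> 2 Tl^+(aq) + S^2-(aq)
Ksp = [Tl^+]^2[S^2-]
Let s = molar solubility. Then [Tl^+] = 2s and [S^2-] = s.
Ksp = (2s)^2s = 4s^3
Solving, s = (5.62 x 10^-22/4)^(1/3) = 5.199 × 10^-8 M
[Tl^+] = 2s = 1.04 x 10^-7 M

[Tl^+] ≈ 1.04 × 10^-7 M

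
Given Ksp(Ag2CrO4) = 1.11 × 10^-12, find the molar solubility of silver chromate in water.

Ag2CrO4(s) <=> 2 Ag^+(aq) + CrO4^2-(aq)
Ksp = [Ag^+]^2[CrO4^2-]
If s mol/L of Ag2CrO4 dissolves, [Ag^+] = 2s and [CrO4^2-] = s.
So Ksp = (2s)^2 × s = 4s^3
s = (1.11 × 10^-12 / 4)^(1/3) = 6.52 x 10^-5 M

s = 6.52 × 10^-5 M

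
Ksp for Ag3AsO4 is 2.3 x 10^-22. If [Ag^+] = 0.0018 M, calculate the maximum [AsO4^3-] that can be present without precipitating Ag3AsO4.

[AsO4^3-] = 3.9 x 10^-14 M

Ag3AsO4(s) ⇌ 3 Ag^+ + AsO4^3-
Ksp = [Ag^+]^3[AsO4^3-]
Precipitation begins when Q = Ksp. With [Ag^+] = 0.0018 M:
2.3 x 10^-22 = (0.0018)^3 × [AsO4^3-]
[AsO4^3-] = (2.3 x 10^-22 / 5.83 × 10^-9) = 3.9 × 10^-14 M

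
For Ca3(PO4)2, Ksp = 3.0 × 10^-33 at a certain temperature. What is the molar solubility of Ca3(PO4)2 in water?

s = 1.2e-7 M

Ca3(PO4)2(s) <=> 3 Ca^2+ + 2 PO4^3-
Ksp = [Ca^2+]^3[PO4^3-]^2
If s mol/L of Ca3(PO4)2 dissolves, [Ca^2+] = 3s and [PO4^3-] = 2s.
Ksp = (3s)^3(2s)^2 = 108s^5
s^5 = 3.0 × 10^-33 / 108, so s = 1.2 × 10^-7 M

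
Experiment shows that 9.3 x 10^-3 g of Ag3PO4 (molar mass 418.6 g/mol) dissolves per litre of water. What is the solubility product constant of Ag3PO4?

Molar solubility s = (9.3 x 10^-3 g/L) / (418.6 g/mol) = 2.22 × 10^-5 M.
Ag3PO4(s) ⇌ 3 Ag^+(aq) + PO4^3-(aq)
Let s = molar solubility. Then [Ag^+] = 3s and [PO4^3-] = s.
Ksp = [Ag^+]^3[PO4^3-]
Substituting: Ksp = (3s)^3s = 27s^4
Ksp = 27 × (2.22 × 10^-5)^4 = 6.6 x 10^-18

6.6 x 10^-18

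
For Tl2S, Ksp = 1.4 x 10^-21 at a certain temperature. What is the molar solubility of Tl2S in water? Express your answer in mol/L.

s = 7.0e-8 M

Tl2S(s) ⇌ 2 Tl^+ + S^2-
Ksp = [Tl^+]^2[S^2-]
With molar solubility s: [Tl^+] = 2s, [S^2-] = s.
So Ksp = (2s)^2 × s = 4s^3
Solving, s = (1.4 x 10^-21/4)^(1/3) = 7.0 × 10^-8 M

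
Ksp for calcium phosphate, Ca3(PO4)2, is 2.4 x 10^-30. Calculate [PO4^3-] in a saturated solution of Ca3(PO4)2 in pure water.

Ca3(PO4)2(s) <=> 3 Ca^2+(aq) + 2 PO4^3-(aq)
Ksp = [Ca^2+]^3[PO4^3-]^2
For each mole of Ca3(PO4)2 that dissolves: [Ca^2+] = 3s, [PO4^3-] = 2s.
Ksp = (3s)^3(2s)^2 = 108s^5
Solving, s = (2.4 x 10^-30/108)^(1/5) = 4.67 × 10^-7 M
[PO4^3-] = 2s = 9.3 × 10^-7 M

[PO4^3-] ≈ 9.3 x 10^-7 M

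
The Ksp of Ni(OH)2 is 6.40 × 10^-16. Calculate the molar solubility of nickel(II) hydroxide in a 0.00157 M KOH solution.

s ≈ 2.60 x 10^-10 M

Ni(OH)2(s) <=> Ni^2+(aq) + 2 OH^-(aq)
Ksp = [Ni^2+][OH^-]^2
Let s be the molar solubility in this solution. [Ni^2+] = s, [OH^-] = 0.00157 + 2s ≈ 0.00157 (Ksp is small, so little additional dissolves).
Ksp ≈ s × (0.00157)^2
s = 2.60 × 10^-10 M
Check: 2s = 5.2 x 10^-10 ≪ 0.00157, so the approximation is valid.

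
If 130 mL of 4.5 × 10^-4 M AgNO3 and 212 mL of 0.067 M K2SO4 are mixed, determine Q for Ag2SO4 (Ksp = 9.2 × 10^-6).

Total volume = 130 + 212 = 342 mL.
[Ag^+] = 4.5 x 10^-4 × (130/342) = 1.71 × 10^-4 M
[SO4^2-] = 6.7 × 10^-2 × (212/342) = 4.15 × 10^-2 M
Ag2SO4(s) ⇌ 2 Ag^+(aq) + SO4^2-(aq), so Q = [Ag^+]^2[SO4^2-]
Q = (1.71 × 10^-4)^2(4.15 × 10^-2) = 1.2 × 10^-9
Q < Ksp, so no precipitate of Ag2SO4 forms.

Q = 1.2 x 10^-9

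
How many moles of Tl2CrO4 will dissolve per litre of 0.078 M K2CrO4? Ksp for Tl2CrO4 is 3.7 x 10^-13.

s ≈ 1.1 x 10^-6 M

Tl2CrO4(s) <=> 2 Tl^+(aq) + CrO4^2-(aq)
Ksp = [Tl^+]^2[CrO4^2-]
If s mol/L dissolves here, [Tl^+] = 2s, [CrO4^2-] = 0.078 + s ≈ 0.078 (since CrO4^2- from K2CrO4 dominates).
Ksp ≈ (2s)^2 × 0.078
s = 1.1 x 10^-6 M
Check: s = 1.1 × 10^-6 ≪ 0.078, so the approximation is valid.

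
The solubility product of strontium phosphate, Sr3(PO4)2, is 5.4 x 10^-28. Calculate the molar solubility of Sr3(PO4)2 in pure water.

Sr3(PO4)2(s) ⇌ 3 Sr^2+(aq) + 2 PO4^3-(aq)
Ksp = [Sr^2+]^3[PO4^3-]^2
Let s = molar solubility. Then [Sr^2+] = 3s and [PO4^3-] = 2s.
Ksp = (3s)^3(2s)^2 = 108s^5
s^5 = 5.4 x 10^-28 / 108, so s = 1.4 × 10^-6 M

1.4e-6 M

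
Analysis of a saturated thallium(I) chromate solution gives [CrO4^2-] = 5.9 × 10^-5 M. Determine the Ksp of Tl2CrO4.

Tl2CrO4(s) <=> 2 Tl^+(aq) + CrO4^2-(aq)
Stoichiometry gives [Tl^+] = (2/1)[CrO4^2-] = 1.18 × 10^-4 M.
Ksp = [Tl^+]^2[CrO4^2-]
Ksp = (1.18 x 10^-4)^2 × 5.9 × 10^-5 = 8.2 × 10^-13

Ksp ≈ 8.2 x 10^-13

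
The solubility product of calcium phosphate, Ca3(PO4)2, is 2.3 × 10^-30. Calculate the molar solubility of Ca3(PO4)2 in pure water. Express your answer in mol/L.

Ca3(PO4)2(s) <=> 3 Ca^2+ + 2 PO4^3-
Ksp = [Ca^2+]^3[PO4^3-]^2
With molar solubility s: [Ca^2+] = 3s, [PO4^3-] = 2s.
So Ksp = (3s)^3 × (2s)^2 = 108s^5
Solving, s = (2.3 × 10^-30/108)^(1/5) = 4.6 × 10^-7 M

s ≈ 4.6 × 10^-7 M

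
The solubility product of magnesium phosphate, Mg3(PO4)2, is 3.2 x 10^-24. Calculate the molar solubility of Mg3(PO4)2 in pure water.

s ≈ 7.8e-6 M

Mg3(PO4)2(s) ⇌ 3 Mg^2+ + 2 PO4^3-
Ksp = [Mg^2+]^3[PO4^3-]^2
For each mole of Mg3(PO4)2 that dissolves: [Mg^2+] = 3s, [PO4^3-] = 2s.
So Ksp = (3s)^3 × (2s)^2 = 108s^5
s = (3.2 x 10^-24 / 108)^(1/5) = 7.8 × 10^-6 M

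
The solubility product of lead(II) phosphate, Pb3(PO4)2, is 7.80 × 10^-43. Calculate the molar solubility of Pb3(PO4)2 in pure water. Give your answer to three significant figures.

1.49e-9 M

Pb3(PO4)2(s) ⇌ 3 Pb^2+ + 2 PO4^3-
Ksp = [Pb^2+]^3[PO4^3-]^2
For each mole of Pb3(PO4)2 that dissolves: [Pb^2+] = 3s, [PO4^3-] = 2s.
Substituting: Ksp = (3s)^3(2s)^2 = 108s^5
Solving, s = (7.80 × 10^-43/108)^(1/5) = 1.49 × 10^-9 M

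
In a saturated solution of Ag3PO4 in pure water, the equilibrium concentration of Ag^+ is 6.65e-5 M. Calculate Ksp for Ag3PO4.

6.52 x 10^-18

Ag3PO4(s) ⇌ 3 Ag^+ + PO4^3-
Stoichiometry gives [PO4^3-] = (1/3)[Ag^+] = 2.217 x 10^-5 M.
Ksp = [Ag^+]^3[PO4^3-]
Ksp = (6.65 x 10^-5)^3 × 2.217 × 10^-5 = 6.52 × 10^-18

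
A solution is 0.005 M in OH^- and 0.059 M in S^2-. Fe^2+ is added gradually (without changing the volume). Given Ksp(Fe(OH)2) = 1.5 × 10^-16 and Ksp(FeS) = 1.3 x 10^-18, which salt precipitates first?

Precipitation of each salt starts when its ion product equals its Ksp.
For Fe(OH)2: 1.5 × 10^-16 = (0.005)^2 × [Fe^2+]  ⇒  [Fe^2+] = 6.0 x 10^-12 M.
For FeS: 1.3 x 10^-18 = 0.059 × [Fe^2+]  ⇒  [Fe^2+] = 2.2 × 10^-17 M.
The salt with the lower threshold [Fe^2+] precipitates first: FeS.

FeS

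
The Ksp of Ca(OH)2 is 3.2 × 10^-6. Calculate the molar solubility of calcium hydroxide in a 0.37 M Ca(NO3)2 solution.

1.5e-3 M

Ca(OH)2(s) <=> Ca^2+(aq) + 2 OH^-(aq)
Ksp = [Ca^2+][OH^-]^2
If s mol/L dissolves here, [Ca^2+] = 0.37 + s ≈ 0.37, [OH^-] = 2s (since Ca^2+ from Ca(NO3)2 dominates).
Ksp ≈ 0.37 × (2s)^2
s = 1.5 x 10^-3 M
Check: s = 1.5 x 10^-3 ≪ 0.37, so the approximation is valid.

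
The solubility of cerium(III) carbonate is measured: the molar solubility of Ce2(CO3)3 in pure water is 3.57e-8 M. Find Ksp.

Ksp ≈ 6.26 x 10^-36

Ce2(CO3)3(s) ⇌ 2 Ce^3+ + 3 CO3^2-
If s mol/L of Ce2(CO3)3 dissolves, [Ce^3+] = 2s and [CO3^2-] = 3s.
Ksp = [Ce^3+]^2[CO3^2-]^3
Ksp = (2s)^2(3s)^3 = 108s^5
Ksp = 108 × (3.57 × 10^-8)^5 = 6.26 × 10^-36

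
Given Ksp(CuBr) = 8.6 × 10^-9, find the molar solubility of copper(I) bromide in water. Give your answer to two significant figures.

9.3e-5 M

CuBr(s) <=> Cu^+ + Br^-
Ksp = [Cu^+][Br^-]
Let s = molar solubility. Then [Cu^+] = s and [Br^-] = s.
Ksp = s × s = s^2
s = √(8.6 × 10^-9) = 9.3 × 10^-5 M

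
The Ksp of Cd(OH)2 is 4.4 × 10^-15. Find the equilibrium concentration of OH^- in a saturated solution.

[OH^-] = 2.1 x 10^-5 M

Cd(OH)2(s) ⇌ Cd^2+ + 2 OH^-
Ksp = [Cd^2+][OH^-]^2
Let s = molar solubility. Then [Cd^2+] = s and [OH^-] = 2s.
Substituting: Ksp = s(2s)^2 = 4s^3
s = (4.4 × 10^-15 / 4)^(1/3) = 1.03 × 10^-5 M
[OH^-] = 2s = 2.1 × 10^-5 M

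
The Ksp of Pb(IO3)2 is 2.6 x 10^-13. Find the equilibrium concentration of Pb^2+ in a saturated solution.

Pb(IO3)2(s) ⇌ Pb^2+ + 2 IO3^-
Ksp = [Pb^2+][IO3^-]^2
For each mole of Pb(IO3)2 that dissolves: [Pb^2+] = s, [IO3^-] = 2s.
Ksp = s(2s)^2 = 4s^3
s^3 = 2.6 x 10^-13 / 4, so s = 4.02 x 10^-5 M
[Pb^2+] = s = 4.0 x 10^-5 M

[Pb^2+] = 4.0e-5 M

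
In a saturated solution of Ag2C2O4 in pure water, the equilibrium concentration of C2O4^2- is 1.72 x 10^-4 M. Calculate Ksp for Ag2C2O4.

Ag2C2O4(s) ⇌ 2 Ag^+ + C2O4^2-
Stoichiometry gives [Ag^+] = (2/1)[C2O4^2-] = 3.440 × 10^-4 M.
Ksp = [Ag^+]^2[C2O4^2-]
Ksp = (3.440 × 10^-4)^2 × 1.72 × 10^-4 = 2.04 x 10^-11

Ksp ≈ 2.04 x 10^-11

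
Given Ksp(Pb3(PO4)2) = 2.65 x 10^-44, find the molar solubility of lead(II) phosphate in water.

7.55 × 10^-10 M

Pb3(PO4)2(s) ⇌ 3 Pb^2+(aq) + 2 PO4^3-(aq)
Ksp = [Pb^2+]^3[PO4^3-]^2
Let s = molar solubility. Then [Pb^2+] = 3s and [PO4^3-] = 2s.
So Ksp = (3s)^3 × (2s)^2 = 108s^5
Solving, s = (2.65 x 10^-44/108)^(1/5) = 7.55 × 10^-10 M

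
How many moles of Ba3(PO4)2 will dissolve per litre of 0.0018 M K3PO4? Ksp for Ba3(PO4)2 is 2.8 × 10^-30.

s ≈ 3.2e-9 M

Ba3(PO4)2(s) <=> 3 Ba^2+(aq) + 2 PO4^3-(aq)
Ksp = [Ba^2+]^3[PO4^3-]^2
Let s = moles of Ba3(PO4)2 that dissolve per litre. [Ba^2+] = 3s, [PO4^3-] = 0.0018 + 2s ≈ 0.0018 (common-ion effect: PO4^3- is already 0.0018 M).
Ksp ≈ (3s)^3 × (0.0018)^2
s = 3.2 × 10^-9 M
Check: 2s = 6.4 x 10^-9 ≪ 0.0018, so the approximation is valid.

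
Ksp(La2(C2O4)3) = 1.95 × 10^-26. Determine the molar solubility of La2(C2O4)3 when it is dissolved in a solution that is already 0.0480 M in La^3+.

s = 6.79 × 10^-9 M

La2(C2O4)3(s) ⇌ 2 La^3+ + 3 C2O4^2-
Ksp = [La^3+]^2[C2O4^2-]^3
Let s = moles of La2(C2O4)3 that dissolve per litre. [La^3+] = 0.0480 + 2s ≈ 0.0480, [C2O4^2-] = 3s (Ksp is small, so little additional dissolves).
Ksp ≈ (0.0480)^2 × (3s)^3
s = 6.79 × 10^-9 M
Check: 2s = 1.4 x 10^-8 ≪ 0.0480, so the approximation is valid.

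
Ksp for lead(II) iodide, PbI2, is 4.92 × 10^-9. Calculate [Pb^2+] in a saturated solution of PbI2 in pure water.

PbI2(s) ⇌ Pb^2+ + 2 I^-
Ksp = [Pb^2+][I^-]^2
If s mol/L of PbI2 dissolves, [Pb^2+] = s and [I^-] = 2s.
Substituting: Ksp = s(2s)^2 = 4s^3
s = (4.92 × 10^-9 / 4)^(1/3) = 1.071 × 10^-3 M
[Pb^2+] = s = 1.07 x 10^-3 M

[Pb^2+] ≈ 1.07 × 10^-3 M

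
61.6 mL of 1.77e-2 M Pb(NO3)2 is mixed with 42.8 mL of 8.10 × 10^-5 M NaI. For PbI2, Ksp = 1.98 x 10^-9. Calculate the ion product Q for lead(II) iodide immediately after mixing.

Total volume = 61.6 + 42.8 = 104.4 mL.
[Pb^2+] = 1.77 × 10^-2 × (61.6/104.4) = 1.044 × 10^-2 M
[I^-] = 8.10 × 10^-5 × (42.8/104.4) = 3.321 × 10^-5 M
PbI2(s) <=> Pb^2+(aq) + 2 I^-(aq), so Q = [Pb^2+][I^-]^2
Q = (1.044 × 10^-2)(3.321 x 10^-5)^2 = 1.15 x 10^-11
Q < Ksp, so no precipitate of PbI2 forms.

1.15e-11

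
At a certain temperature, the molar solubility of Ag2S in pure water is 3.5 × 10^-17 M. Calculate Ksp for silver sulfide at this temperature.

Ag2S(s) <=> 2 Ag^+ + S^2-
With molar solubility s: [Ag^+] = 2s, [S^2-] = s.
Ksp = [Ag^+]^2[S^2-]
Ksp = (2s)^2s = 4s^3
Ksp = 4 × (3.5 x 10^-17)^3 = 1.7 x 10^-49

Ksp = 1.7 x 10^-49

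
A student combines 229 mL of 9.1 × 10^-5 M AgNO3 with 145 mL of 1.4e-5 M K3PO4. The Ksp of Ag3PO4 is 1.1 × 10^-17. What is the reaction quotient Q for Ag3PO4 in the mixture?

Total volume = 229 + 145 = 374 mL.
[Ag^+] = 9.1 x 10^-5 × (229/374) = 5.57 x 10^-5 M
[PO4^3-] = 1.4 × 10^-5 × (145/374) = 5.43 x 10^-6 M
Ag3PO4(s) <=> 3 Ag^+ + PO4^3-, so Q = [Ag^+]^3[PO4^3-]
Q = (5.57 × 10^-5)^3(5.43 × 10^-6) = 9.4 × 10^-19
Q < Ksp, so no precipitate of Ag3PO4 forms.

Q ≈ 9.4 x 10^-19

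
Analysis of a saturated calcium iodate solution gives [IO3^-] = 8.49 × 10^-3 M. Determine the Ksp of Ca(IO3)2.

3.06e-7

Ca(IO3)2(s) <=> Ca^2+(aq) + 2 IO3^-(aq)
Stoichiometry gives [Ca^2+] = (1/2)[IO3^-] = 4.245 × 10^-3 M.
Ksp = [Ca^2+][IO3^-]^2
Ksp = 4.245 × 10^-3 × (8.49 × 10^-3)^2 = 3.06 × 10^-7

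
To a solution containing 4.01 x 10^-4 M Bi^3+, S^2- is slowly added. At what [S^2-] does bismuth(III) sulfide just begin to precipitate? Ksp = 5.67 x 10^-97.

Bi2S3(s) ⇌ 2 Bi^3+ + 3 S^2-
Ksp = [Bi^3+]^2[S^2-]^3
Precipitation begins when Q = Ksp. With [Bi^3+] = 4.01 x 10^-4 M:
5.67 x 10^-97 = (4.01 x 10^-4)^2 × [S^2-]^3
[S^2-] = (5.67 x 10^-97 / 1.608 × 10^-7)^(1/3) = 1.52 × 10^-30 M

[S^2-] ≈ 1.52 × 10^-30 M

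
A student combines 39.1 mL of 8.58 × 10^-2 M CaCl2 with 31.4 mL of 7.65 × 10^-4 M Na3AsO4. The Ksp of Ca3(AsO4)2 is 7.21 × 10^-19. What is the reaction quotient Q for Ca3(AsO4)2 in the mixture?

Q ≈ 1.25 × 10^-11

Total volume = 39.1 + 31.4 = 70.5 mL.
[Ca^2+] = 8.58 × 10^-2 × (39.1/70.5) = 4.759 × 10^-2 M
[AsO4^3-] = 7.65 × 10^-4 × (31.4/70.5) = 3.407 × 10^-4 M
Ca3(AsO4)2(s) ⇌ 3 Ca^2+(aq) + 2 AsO4^3-(aq), so Q = [Ca^2+]^3[AsO4^3-]^2
Q = (4.759 × 10^-2)^3(3.407 × 10^-4)^2 = 1.25 × 10^-11
Q > Ksp, so Ca3(AsO4)2 will precipitate.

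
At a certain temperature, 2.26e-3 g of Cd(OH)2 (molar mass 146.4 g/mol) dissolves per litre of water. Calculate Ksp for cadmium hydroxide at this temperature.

Molar solubility s = (2.26 × 10^-3 g/L) / (146.4 g/mol) = 1.544 x 10^-5 M.
Cd(OH)2(s) <=> Cd^2+ + 2 OH^-
Let s = molar solubility. Then [Cd^2+] = s and [OH^-] = 2s.
Ksp = [Cd^2+][OH^-]^2
So Ksp = s × (2s)^2 = 4s^3
Ksp = 4 × (1.544 × 10^-5)^3 = 1.47 × 10^-14

Ksp ≈ 1.47e-14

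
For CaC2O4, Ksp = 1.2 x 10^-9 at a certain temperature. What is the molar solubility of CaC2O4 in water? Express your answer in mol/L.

CaC2O4(s) ⇌ Ca^2+(aq) + C2O4^2-(aq)
Ksp = [Ca^2+][C2O4^2-]
With molar solubility s: [Ca^2+] = s, [C2O4^2-] = s.
Ksp = (s)(s) = s^2
s = √(1.2 x 10^-9) = 3.5 × 10^-5 M

s ≈ 3.5 × 10^-5 M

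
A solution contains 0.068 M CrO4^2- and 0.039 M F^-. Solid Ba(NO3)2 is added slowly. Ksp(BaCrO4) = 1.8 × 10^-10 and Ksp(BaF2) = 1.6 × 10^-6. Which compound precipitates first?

BaCrO4

Precipitation of each salt starts when its ion product equals its Ksp.
For BaCrO4: 1.8 × 10^-10 = 0.068 × [Ba^2+]  ⇒  [Ba^2+] = 2.6 × 10^-9 M.
For BaF2: 1.6 × 10^-6 = (0.039)^2 × [Ba^2+]  ⇒  [Ba^2+] = 1.1 × 10^-3 M.
The salt with the lower threshold [Ba^2+] precipitates first: BaCrO4.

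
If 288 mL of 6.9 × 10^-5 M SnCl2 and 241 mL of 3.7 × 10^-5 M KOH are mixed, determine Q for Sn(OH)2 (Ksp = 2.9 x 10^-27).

Q ≈ 1.1 x 10^-14

Total volume = 288 + 241 = 529 mL.
[Sn^2+] = 6.9 × 10^-5 × (288/529) = 3.76 × 10^-5 M
[OH^-] = 3.7 × 10^-5 × (241/529) = 1.69 × 10^-5 M
Sn(OH)2(s) <=> Sn^2+ + 2 OH^-, so Q = [Sn^2+][OH^-]^2
Q = (3.76 × 10^-5)(1.69 x 10^-5)^2 = 1.1 × 10^-14
Q > Ksp, so Sn(OH)2 will precipitate.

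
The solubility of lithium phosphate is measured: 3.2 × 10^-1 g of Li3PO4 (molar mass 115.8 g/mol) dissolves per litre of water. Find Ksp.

1.6 × 10^-9

Molar solubility s = (3.2 × 10^-1 g/L) / (115.8 g/mol) = 2.76 × 10^-3 M.
Li3PO4(s) ⇌ 3 Li^+ + PO4^3-
With molar solubility s: [Li^+] = 3s, [PO4^3-] = s.
Ksp = [Li^+]^3[PO4^3-]
So Ksp = (3s)^3 × s = 27s^4
Ksp = 27 × (2.76 × 10^-3)^4 = 1.6 x 10^-9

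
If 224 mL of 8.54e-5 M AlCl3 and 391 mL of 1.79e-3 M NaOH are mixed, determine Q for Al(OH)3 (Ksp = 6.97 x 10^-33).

Total volume = 224 + 391 = 615 mL.
[Al^3+] = 8.54 × 10^-5 × (224/615) = 3.111 × 10^-5 M
[OH^-] = 1.79 × 10^-3 × (391/615) = 1.138 × 10^-3 M
Al(OH)3(s) ⇌ Al^3+ + 3 OH^-, so Q = [Al^3+][OH^-]^3
Q = (3.111 × 10^-5)(1.138 × 10^-3)^3 = 4.58 × 10^-14
Q > Ksp, so Al(OH)3 will precipitate.

Q ≈ 4.58 x 10^-14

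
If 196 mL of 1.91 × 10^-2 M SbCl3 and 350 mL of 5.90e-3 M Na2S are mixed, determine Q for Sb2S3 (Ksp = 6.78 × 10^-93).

Total volume = 196 + 350 = 546 mL.
[Sb^3+] = 1.91 × 10^-2 × (196/546) = 6.856 × 10^-3 M
[S^2-] = 5.90 x 10^-3 × (350/546) = 3.782 × 10^-3 M
Sb2S3(s) ⇌ 2 Sb^3+(aq) + 3 S^2-(aq), so Q = [Sb^3+]^2[S^2-]^3
Q = (6.856 × 10^-3)^2(3.782 × 10^-3)^3 = 2.54 × 10^-12
Q > Ksp, so Sb2S3 will precipitate.

Q = 2.54 x 10^-12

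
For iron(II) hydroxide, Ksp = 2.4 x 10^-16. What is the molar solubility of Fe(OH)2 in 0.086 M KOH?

s = 3.2 x 10^-14 M

Fe(OH)2(s) ⇌ Fe^2+(aq) + 2 OH^-(aq)
Ksp = [Fe^2+][OH^-]^2
Let s = moles of Fe(OH)2 that dissolve per litre. [Fe^2+] = s, [OH^-] = 0.086 + 2s ≈ 0.086 (Ksp is small, so little additional dissolves).
Ksp ≈ s × (0.086)^2
s = 3.2 × 10^-14 M
Check: 2s = 6.5 x 10^-14 ≪ 0.086, so the approximation is valid.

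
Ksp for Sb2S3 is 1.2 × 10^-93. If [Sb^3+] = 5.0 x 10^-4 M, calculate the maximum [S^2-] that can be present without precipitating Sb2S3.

[S^2-] = 1.7 × 10^-29 M

Sb2S3(s) <=> 2 Sb^3+(aq) + 3 S^2-(aq)
Ksp = [Sb^3+]^2[S^2-]^3
Precipitation begins when Q = Ksp. With [Sb^3+] = 5.0 x 10^-4 M:
1.2 × 10^-93 = (5.0 x 10^-4)^2 × [S^2-]^3
[S^2-] = (1.2 × 10^-93 / 2.50 × 10^-7)^(1/3) = 1.7 × 10^-29 M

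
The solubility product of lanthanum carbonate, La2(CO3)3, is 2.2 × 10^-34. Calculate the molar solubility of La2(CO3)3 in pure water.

7.3 × 10^-8 M

La2(CO3)3(s) ⇌ 2 La^3+ + 3 CO3^2-
Ksp = [La^3+]^2[CO3^2-]^3
Let s = molar solubility. Then [La^3+] = 2s and [CO3^2-] = 3s.
So Ksp = (2s)^2 × (3s)^3 = 108s^5
Solving, s = (2.2 × 10^-34/108)^(1/5) = 7.3 × 10^-8 M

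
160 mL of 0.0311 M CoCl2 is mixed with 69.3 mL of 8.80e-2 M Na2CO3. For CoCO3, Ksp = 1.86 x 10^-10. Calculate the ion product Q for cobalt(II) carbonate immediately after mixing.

Q = 5.77 × 10^-4

Total volume = 160 + 69.3 = 229.3 mL.
[Co^2+] = 3.11 × 10^-2 × (160/229.3) = 2.170 x 10^-2 M
[CO3^2-] = 8.80 × 10^-2 × (69.3/229.3) = 2.660 × 10^-2 M
CoCO3(s) ⇌ Co^2+ + CO3^2-, so Q = [Co^2+][CO3^2-]
Q = (2.170 × 10^-2)(2.660 × 10^-2) = 5.77 × 10^-4
Q > Ksp, so CoCO3 will precipitate.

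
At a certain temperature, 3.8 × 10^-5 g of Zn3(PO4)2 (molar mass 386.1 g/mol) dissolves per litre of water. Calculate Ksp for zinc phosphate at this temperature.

1.0 × 10^-33

Molar solubility s = (3.8 × 10^-5 g/L) / (386.1 g/mol) = 9.84 x 10^-8 M.
Zn3(PO4)2(s) ⇌ 3 Zn^2+ + 2 PO4^3-
With molar solubility s: [Zn^2+] = 3s, [PO4^3-] = 2s.
Ksp = [Zn^2+]^3[PO4^3-]^2
Substituting: Ksp = (3s)^3(2s)^2 = 108s^5
With s = 9.84 x 10^-8: Ksp = 1.0 x 10^-33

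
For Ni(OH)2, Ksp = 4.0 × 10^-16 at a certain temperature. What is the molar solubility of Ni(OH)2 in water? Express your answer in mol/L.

Ni(OH)2(s) ⇌ Ni^2+ + 2 OH^-
Ksp = [Ni^2+][OH^-]^2
If s mol/L of Ni(OH)2 dissolves, [Ni^2+] = s and [OH^-] = 2s.
Substituting: Ksp = s(2s)^2 = 4s^3
s^3 = 4.0 × 10^-16 / 4, so s = 4.6 x 10^-6 M

s = 4.6e-6 M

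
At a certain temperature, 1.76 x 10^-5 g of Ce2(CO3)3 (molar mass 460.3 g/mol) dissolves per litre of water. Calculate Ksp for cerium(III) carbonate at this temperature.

Ksp = 8.83 × 10^-36

Molar solubility s = (1.76 × 10^-5 g/L) / (460.3 g/mol) = 3.824 × 10^-8 M.
Ce2(CO3)3(s) ⇌ 2 Ce^3+ + 3 CO3^2-
If s mol/L of Ce2(CO3)3 dissolves, [Ce^3+] = 2s and [CO3^2-] = 3s.
Ksp = [Ce^3+]^2[CO3^2-]^3
So Ksp = (2s)^2 × (3s)^3 = 108s^5
With s = 3.824 × 10^-8: Ksp = 8.83 × 10^-36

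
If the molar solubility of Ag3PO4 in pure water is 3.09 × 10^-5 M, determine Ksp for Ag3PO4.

Ag3PO4(s) ⇌ 3 Ag^+ + PO4^3-
If s mol/L of Ag3PO4 dissolves, [Ag^+] = 3s and [PO4^3-] = s.
Ksp = [Ag^+]^3[PO4^3-]
Ksp = (3s)^3s = 27s^4
With s = 3.09 × 10^-5: Ksp = 2.46 x 10^-17

Ksp ≈ 2.46e-17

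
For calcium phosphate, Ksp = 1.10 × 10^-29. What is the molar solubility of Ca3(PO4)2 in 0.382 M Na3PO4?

1.41e-10 M

Ca3(PO4)2(s) ⇌ 3 Ca^2+(aq) + 2 PO4^3-(aq)
Ksp = [Ca^2+]^3[PO4^3-]^2
Let s = moles of Ca3(PO4)2 that dissolve per litre. [Ca^2+] = 3s, [PO4^3-] = 0.382 + 2s ≈ 0.382 (Ksp is small, so little additional dissolves).
Ksp ≈ (3s)^3 × (0.382)^2
s = 1.41 x 10^-10 M
Check: 2s = 2.8 × 10^-10 ≪ 0.382, so the approximation is valid.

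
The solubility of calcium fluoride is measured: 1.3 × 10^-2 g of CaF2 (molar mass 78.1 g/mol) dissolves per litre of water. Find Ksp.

Molar solubility s = (1.3 × 10^-2 g/L) / (78.1 g/mol) = 1.66 × 10^-4 M.
CaF2(s) ⇌ Ca^2+ + 2 F^-
If s mol/L of CaF2 dissolves, [Ca^2+] = s and [F^-] = 2s.
Ksp = [Ca^2+][F^-]^2
So Ksp = s × (2s)^2 = 4s^3
Ksp = 4 × (1.66 × 10^-4)^3 = 1.8 x 10^-11

1.8e-11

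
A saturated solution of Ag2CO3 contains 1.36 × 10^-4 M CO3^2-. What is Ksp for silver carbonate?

Ag2CO3(s) <=> 2 Ag^+(aq) + CO3^2-(aq)
Stoichiometry gives [Ag^+] = (2/1)[CO3^2-] = 2.720 × 10^-4 M.
Ksp = [Ag^+]^2[CO3^2-]
Ksp = (2.720 × 10^-4)^2 × 1.36 x 10^-4 = 1.01 × 10^-11

1.01e-11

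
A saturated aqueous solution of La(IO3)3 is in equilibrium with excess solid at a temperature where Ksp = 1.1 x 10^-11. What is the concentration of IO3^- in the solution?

2.4 × 10^-3 M

La(IO3)3(s) <=> La^3+ + 3 IO3^-
Ksp = [La^3+][IO3^-]^3
If s mol/L of La(IO3)3 dissolves, [La^3+] = s and [IO3^-] = 3s.
Ksp = s(3s)^3 = 27s^4
s = (1.1 x 10^-11 / 27)^(1/4) = 7.99 × 10^-4 M
[IO3^-] = 3s = 2.4 × 10^-3 M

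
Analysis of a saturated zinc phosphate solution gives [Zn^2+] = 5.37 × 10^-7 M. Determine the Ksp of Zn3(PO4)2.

1.98e-32

Zn3(PO4)2(s) <=> 3 Zn^2+ + 2 PO4^3-
Stoichiometry gives [PO4^3-] = (2/3)[Zn^2+] = 3.580 x 10^-7 M.
Ksp = [Zn^2+]^3[PO4^3-]^2
Ksp = (5.37 x 10^-7)^3 × (3.580 × 10^-7)^2 = 1.98 × 10^-32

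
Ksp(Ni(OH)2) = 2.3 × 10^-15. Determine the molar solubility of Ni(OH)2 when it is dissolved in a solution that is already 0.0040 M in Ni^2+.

Ni(OH)2(s) <=> Ni^2+(aq) + 2 OH^-(aq)
Ksp = [Ni^2+][OH^-]^2
Let s = moles of Ni(OH)2 that dissolve per litre. [Ni^2+] = 0.0040 + s ≈ 0.0040, [OH^-] = 2s (Ksp is small, so little additional dissolves).
Ksp ≈ 0.0040 × (2s)^2
s = 3.8 x 10^-7 M
Check: s = 3.8 × 10^-7 ≪ 0.0040, so the approximation is valid.

3.8 × 10^-7 M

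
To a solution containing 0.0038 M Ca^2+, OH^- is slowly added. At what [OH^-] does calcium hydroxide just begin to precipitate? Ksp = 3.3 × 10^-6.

[OH^-] ≈ 2.9e-2 M

Ca(OH)2(s) ⇌ Ca^2+(aq) + 2 OH^-(aq)
Ksp = [Ca^2+][OH^-]^2
Precipitation begins when Q = Ksp. With [Ca^2+] = 0.0038 M:
3.3 × 10^-6 = (0.0038) × [OH^-]^2
[OH^-] = (3.3 × 10^-6 / 3.8 × 10^-3)^(1/2) = 2.9 x 10^-2 M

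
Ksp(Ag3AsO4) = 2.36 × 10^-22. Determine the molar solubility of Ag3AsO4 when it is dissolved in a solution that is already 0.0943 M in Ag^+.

Ag3AsO4(s) <=> 3 Ag^+ + AsO4^3-
Ksp = [Ag^+]^3[AsO4^3-]
If s mol/L dissolves here, [Ag^+] = 0.0943 + 3s ≈ 0.0943, [AsO4^3-] = s (since the Ag^+ already present dominates).
Ksp ≈ (0.0943)^3 × s
s = 2.81 × 10^-19 M
Check: 3s = 8.4 × 10^-19 ≪ 0.0943, so the approximation is valid.

s = 2.81e-19 M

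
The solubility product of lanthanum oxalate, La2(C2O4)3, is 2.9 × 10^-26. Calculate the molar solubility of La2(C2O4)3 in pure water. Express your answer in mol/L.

La2(C2O4)3(s) <=> 2 La^3+(aq) + 3 C2O4^2-(aq)
Ksp = [La^3+]^2[C2O4^2-]^3
With molar solubility s: [La^3+] = 2s, [C2O4^2-] = 3s.
So Ksp = (2s)^2 × (3s)^3 = 108s^5
Solving, s = (2.9 × 10^-26/108)^(1/5) = 3.1 × 10^-6 M

3.1 x 10^-6 M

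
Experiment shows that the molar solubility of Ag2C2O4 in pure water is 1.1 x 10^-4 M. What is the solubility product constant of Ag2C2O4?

Ag2C2O4(s) <=> 2 Ag^+ + C2O4^2-
With molar solubility s: [Ag^+] = 2s, [C2O4^2-] = s.
Ksp = [Ag^+]^2[C2O4^2-]
So Ksp = (2s)^2 × s = 4s^3
Ksp = 4 × (1.1 × 10^-4)^3 = 5.3 × 10^-12

Ksp ≈ 5.3 × 10^-12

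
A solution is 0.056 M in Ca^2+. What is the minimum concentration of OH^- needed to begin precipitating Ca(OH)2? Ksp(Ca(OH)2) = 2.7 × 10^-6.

Ca(OH)2(s) ⇌ Ca^2+(aq) + 2 OH^-(aq)
Ksp = [Ca^2+][OH^-]^2
Precipitation begins when Q = Ksp. With [Ca^2+] = 0.056 M:
2.7 × 10^-6 = (0.056) × [OH^-]^2
[OH^-] = (2.7 × 10^-6 / 5.6 × 10^-2)^(1/2) = 6.9 x 10^-3 M

[OH^-] = 6.9 x 10^-3 M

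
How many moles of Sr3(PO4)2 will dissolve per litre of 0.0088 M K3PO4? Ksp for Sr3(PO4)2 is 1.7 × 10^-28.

Sr3(PO4)2(s) ⇌ 3 Sr^2+(aq) + 2 PO4^3-(aq)
Ksp = [Sr^2+]^3[PO4^3-]^2
Let s = moles of Sr3(PO4)2 that dissolve per litre. [Sr^2+] = 3s, [PO4^3-] = 0.0088 + 2s ≈ 0.0088 (Ksp is small, so little additional dissolves).
Ksp ≈ (3s)^3 × (0.0088)^2
s = 4.3 × 10^-9 M
Check: 2s = 8.7 × 10^-9 ≪ 0.0088, so the approximation is valid.

s ≈ 4.3 x 10^-9 M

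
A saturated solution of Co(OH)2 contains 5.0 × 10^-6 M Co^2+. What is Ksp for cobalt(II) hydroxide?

Ksp ≈ 5.0e-16

Co(OH)2(s) ⇌ Co^2+(aq) + 2 OH^-(aq)
Stoichiometry gives [OH^-] = (2/1)[Co^2+] = 1.00 × 10^-5 M.
Ksp = [Co^2+][OH^-]^2
Ksp = 5.0 × 10^-6 × (1.00 × 10^-5)^2 = 5.0 × 10^-16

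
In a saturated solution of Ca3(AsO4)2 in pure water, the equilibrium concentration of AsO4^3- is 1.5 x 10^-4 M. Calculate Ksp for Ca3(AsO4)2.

Ksp ≈ 2.6 × 10^-19

Ca3(AsO4)2(s) ⇌ 3 Ca^2+ + 2 AsO4^3-
Stoichiometry gives [Ca^2+] = (3/2)[AsO4^3-] = 2.25 x 10^-4 M.
Ksp = [Ca^2+]^3[AsO4^3-]^2
Ksp = (2.25 × 10^-4)^3 × (1.5 x 10^-4)^2 = 2.6 × 10^-19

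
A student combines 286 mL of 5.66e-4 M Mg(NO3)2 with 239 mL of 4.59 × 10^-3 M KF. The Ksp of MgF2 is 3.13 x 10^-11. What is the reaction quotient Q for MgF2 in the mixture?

Q ≈ 1.35 x 10^-9

Total volume = 286 + 239 = 525 mL.
[Mg^2+] = 5.66 x 10^-4 × (286/525) = 3.083 × 10^-4 M
[F^-] = 4.59 × 10^-3 × (239/525) = 2.090 × 10^-3 M
MgF2(s) <=> Mg^2+ + 2 F^-, so Q = [Mg^2+][F^-]^2
Q = (3.083 x 10^-4)(2.090 × 10^-3)^2 = 1.35 x 10^-9
Q > Ksp, so MgF2 will precipitate.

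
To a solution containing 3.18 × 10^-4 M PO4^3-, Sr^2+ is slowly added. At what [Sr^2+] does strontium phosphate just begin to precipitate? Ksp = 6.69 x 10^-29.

8.71 x 10^-8 M

Sr3(PO4)2(s) ⇌ 3 Sr^2+ + 2 PO4^3-
Ksp = [Sr^2+]^3[PO4^3-]^2
Precipitation begins when Q = Ksp. With [PO4^3-] = 3.18 × 10^-4 M:
6.69 x 10^-29 = (3.18 × 10^-4)^2 × [Sr^2+]^3
[Sr^2+] = (6.69 x 10^-29 / 1.011 × 10^-7)^(1/3) = 8.71 × 10^-8 M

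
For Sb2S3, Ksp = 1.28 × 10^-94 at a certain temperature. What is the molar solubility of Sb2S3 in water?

Sb2S3(s) <=> 2 Sb^3+ + 3 S^2-
Ksp = [Sb^3+]^2[S^2-]^3
For each mole of Sb2S3 that dissolves: [Sb^3+] = 2s, [S^2-] = 3s.
Substituting: Ksp = (2s)^2(3s)^3 = 108s^5
Solving, s = (1.28 × 10^-94/108)^(1/5) = 6.53 × 10^-20 M

s = 6.53e-20 M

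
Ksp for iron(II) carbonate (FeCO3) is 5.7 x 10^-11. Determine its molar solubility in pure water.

7.5 × 10^-6 M

FeCO3(s) ⇌ Fe^2+ + CO3^2-
Ksp = [Fe^2+][CO3^2-]
For each mole of FeCO3 that dissolves: [Fe^2+] = s, [CO3^2-] = s.
Ksp = (s)(s) = s^2
s = (5.7 x 10^-11)^(1/2) = 7.5 x 10^-6 M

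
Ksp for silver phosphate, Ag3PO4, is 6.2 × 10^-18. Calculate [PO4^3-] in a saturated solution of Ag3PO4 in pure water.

2.2e-5 M

Ag3PO4(s) ⇌ 3 Ag^+ + PO4^3-
Ksp = [Ag^+]^3[PO4^3-]
For each mole of Ag3PO4 that dissolves: [Ag^+] = 3s, [PO4^3-] = s.
Substituting: Ksp = (3s)^3s = 27s^4
Solving, s = (6.2 × 10^-18/27)^(1/4) = 2.19 × 10^-5 M
[PO4^3-] = s = 2.2 x 10^-5 M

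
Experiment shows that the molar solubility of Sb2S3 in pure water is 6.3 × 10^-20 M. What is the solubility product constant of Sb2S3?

Ksp ≈ 1.1e-94

Sb2S3(s) ⇌ 2 Sb^3+(aq) + 3 S^2-(aq)
With molar solubility s: [Sb^3+] = 2s, [S^2-] = 3s.
Ksp = [Sb^3+]^2[S^2-]^3
Substituting: Ksp = (2s)^2(3s)^3 = 108s^5
With s = 6.3 × 10^-20: Ksp = 1.1 x 10^-94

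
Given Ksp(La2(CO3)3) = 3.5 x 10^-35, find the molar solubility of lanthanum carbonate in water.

La2(CO3)3(s) <=> 2 La^3+(aq) + 3 CO3^2-(aq)
Ksp = [La^3+]^2[CO3^2-]^3
If s mol/L of La2(CO3)3 dissolves, [La^3+] = 2s and [CO3^2-] = 3s.
So Ksp = (2s)^2 × (3s)^3 = 108s^5
Solving, s = (3.5 x 10^-35/108)^(1/5) = 5.0 × 10^-8 M

s = 5.0e-8 M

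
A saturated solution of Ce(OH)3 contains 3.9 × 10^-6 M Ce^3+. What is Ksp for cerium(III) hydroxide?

6.2e-21

Ce(OH)3(s) <=> Ce^3+ + 3 OH^-
Stoichiometry gives [OH^-] = (3/1)[Ce^3+] = 1.17 × 10^-5 M.
Ksp = [Ce^3+][OH^-]^3
Ksp = 3.9 × 10^-6 × (1.17 × 10^-5)^3 = 6.2 × 10^-21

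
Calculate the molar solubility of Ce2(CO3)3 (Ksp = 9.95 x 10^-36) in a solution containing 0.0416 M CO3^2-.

Ce2(CO3)3(s) ⇌ 2 Ce^3+(aq) + 3 CO3^2-(aq)
Ksp = [Ce^3+]^2[CO3^2-]^3
Let s be the molar solubility in this solution. [Ce^3+] = 2s, [CO3^2-] = 0.0416 + 3s ≈ 0.0416 (common-ion effect: CO3^2- is already 0.0416 M).
Ksp ≈ (2s)^2 × (0.0416)^3
s = 1.86 × 10^-16 M
Check: 3s = 5.6 x 10^-16 ≪ 0.0416, so the approximation is valid.

s ≈ 1.86 × 10^-16 M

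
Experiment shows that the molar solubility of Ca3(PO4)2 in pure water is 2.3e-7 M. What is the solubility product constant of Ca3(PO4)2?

7.0 × 10^-32

Ca3(PO4)2(s) ⇌ 3 Ca^2+(aq) + 2 PO4^3-(aq)
If s mol/L of Ca3(PO4)2 dissolves, [Ca^2+] = 3s and [PO4^3-] = 2s.
Ksp = [Ca^2+]^3[PO4^3-]^2
Ksp = (3s)^3(2s)^2 = 108s^5
With s = 2.3 × 10^-7: Ksp = 7.0 x 10^-32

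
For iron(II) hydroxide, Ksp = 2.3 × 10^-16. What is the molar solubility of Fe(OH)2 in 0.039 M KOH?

Fe(OH)2(s) ⇌ Fe^2+ + 2 OH^-
Ksp = [Fe^2+][OH^-]^2
Let s = moles of Fe(OH)2 that dissolve per litre. [Fe^2+] = s, [OH^-] = 0.039 + 2s ≈ 0.039 (Ksp is small, so little additional dissolves).
Ksp ≈ s × (0.039)^2
s = 1.5 x 10^-13 M
Check: 2s = 3.0 × 10^-13 ≪ 0.039, so the approximation is valid.

1.5 × 10^-13 M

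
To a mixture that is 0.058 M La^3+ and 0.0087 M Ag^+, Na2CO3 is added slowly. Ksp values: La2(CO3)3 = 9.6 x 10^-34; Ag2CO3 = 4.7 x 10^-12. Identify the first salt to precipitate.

Each salt begins to precipitate when Q = Ksp, i.e. when [CO3^2-] reaches its threshold.
For La2(CO3)3: 9.6 x 10^-34 = (0.058)^2 × [CO3^2-]^3  ⇒  [CO3^2-] = 6.6 × 10^-11 M.
For Ag2CO3: 4.7 x 10^-12 = (0.0087)^2 × [CO3^2-]  ⇒  [CO3^2-] = 6.2 × 10^-8 M.
The salt with the lower threshold [CO3^2-] precipitates first: La2(CO3)3.

La2(CO3)3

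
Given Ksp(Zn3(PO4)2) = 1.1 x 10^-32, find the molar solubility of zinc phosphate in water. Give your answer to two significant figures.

Zn3(PO4)2(s) <=> 3 Zn^2+ + 2 PO4^3-
Ksp = [Zn^2+]^3[PO4^3-]^2
If s mol/L of Zn3(PO4)2 dissolves, [Zn^2+] = 3s and [PO4^3-] = 2s.
Substituting: Ksp = (3s)^3(2s)^2 = 108s^5
s = (1.1 x 10^-32 / 108)^(1/5) = 1.6 × 10^-7 M

s ≈ 1.6 × 10^-7 M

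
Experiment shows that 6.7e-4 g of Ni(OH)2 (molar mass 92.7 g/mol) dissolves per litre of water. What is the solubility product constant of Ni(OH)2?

Molar solubility s = (6.7 × 10^-4 g/L) / (92.7 g/mol) = 7.23 × 10^-6 M.
Ni(OH)2(s) <=> Ni^2+ + 2 OH^-
With molar solubility s: [Ni^2+] = s, [OH^-] = 2s.
Ksp = [Ni^2+][OH^-]^2
Ksp = s(2s)^2 = 4s^3
Ksp = 4 × (7.23 x 10^-6)^3 = 1.5 x 10^-15

1.5 × 10^-15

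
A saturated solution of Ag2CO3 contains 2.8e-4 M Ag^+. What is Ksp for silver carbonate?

1.1 × 10^-11

Ag2CO3(s) <=> 2 Ag^+ + CO3^2-
Stoichiometry gives [CO3^2-] = (1/2)[Ag^+] = 1.40 × 10^-4 M.
Ksp = [Ag^+]^2[CO3^2-]
Ksp = (2.8 x 10^-4)^2 × 1.40 × 10^-4 = 1.1 × 10^-11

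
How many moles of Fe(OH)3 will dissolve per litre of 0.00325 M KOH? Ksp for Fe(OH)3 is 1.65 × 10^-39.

Fe(OH)3(s) ⇌ Fe^3+(aq) + 3 OH^-(aq)
Ksp = [Fe^3+][OH^-]^3
If s mol/L dissolves here, [Fe^3+] = s, [OH^-] = 0.00325 + 3s ≈ 0.00325 (Ksp is small, so little additional dissolves).
Ksp ≈ s × (0.00325)^3
s = 4.81 × 10^-32 M
Check: 3s = 1.4 × 10^-31 ≪ 0.00325, so the approximation is valid.

s ≈ 4.81e-32 M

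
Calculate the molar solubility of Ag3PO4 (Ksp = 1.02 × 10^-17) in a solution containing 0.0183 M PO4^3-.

Ag3PO4(s) ⇌ 3 Ag^+(aq) + PO4^3-(aq)
Ksp = [Ag^+]^3[PO4^3-]
If s mol/L dissolves here, [Ag^+] = 3s, [PO4^3-] = 0.0183 + s ≈ 0.0183 (since the PO4^3- already present dominates).
Ksp ≈ (3s)^3 × 0.0183
s = 2.74 × 10^-6 M
Check: s = 2.7 × 10^-6 ≪ 0.0183, so the approximation is valid.

s = 2.74e-6 M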